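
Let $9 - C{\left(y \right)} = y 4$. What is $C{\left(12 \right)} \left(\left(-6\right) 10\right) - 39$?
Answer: $2301$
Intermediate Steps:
$C{\left(y \right)} = 9 - 4 y$ ($C{\left(y \right)} = 9 - y 4 = 9 - 4 y$)
$C{\left(12 \right)} \left(\left(-6\right) 10\right) - 39 = \left(9 - 48\right) \left(\left(-6\right) 10\right) - 39 = \left(9 - 48\right) \left(-60\right) - 39 = \left(-39\right) \left(-60\right) - 39 = 2340 - 39 = 2301$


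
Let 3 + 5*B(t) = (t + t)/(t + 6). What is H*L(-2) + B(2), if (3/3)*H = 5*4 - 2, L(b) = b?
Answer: -73/2 ≈ -36.500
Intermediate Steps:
H = 18 (H = 5*4 - 2 = 20 - 2 = 18)
B(t) = -⅗ + 2*t/(5*(6 + t)) (B(t) = -⅗ + ((t + t)/(t + 6))/5 = -⅗ + ((2*t)/(6 + t))/5 = -⅗ + (2*t/(6 + t))/5 = -⅗ + 2*t/(5*(6 + t)))
H*L(-2) + B(2) = 18*(-2) + (-18 - 1*2)/(5*(6 + 2)) = -36 + (⅕)*(-18 - 2)/8 = -36 + (⅕)*(⅛)*(-20) = -36 - ½ = -73/2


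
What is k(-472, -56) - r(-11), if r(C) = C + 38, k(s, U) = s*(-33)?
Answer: 15549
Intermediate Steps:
k(s, U) = -33*s
r(C) = 38 + C
k(-472, -56) - r(-11) = -33*(-472) - (38 - 11) = 15576 - 1*27 = 15576 - 27 = 15549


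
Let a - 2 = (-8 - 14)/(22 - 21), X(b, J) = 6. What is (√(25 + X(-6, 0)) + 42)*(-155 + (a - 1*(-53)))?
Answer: -5124 - 122*√31 ≈ -5803.3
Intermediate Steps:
a = -20 (a = 2 + (-8 - 14)/(22 - 21) = 2 - 22/1 = 2 - 22*1 = 2 - 22 = -20)
(√(25 + X(-6, 0)) + 42)*(-155 + (a - 1*(-53))) = (√(25 + 6) + 42)*(-155 + (-20 - 1*(-53))) = (√31 + 42)*(-155 + (-20 + 53)) = (42 + √31)*(-155 + 33) = (42 + √31)*(-122) = -5124 - 122*√31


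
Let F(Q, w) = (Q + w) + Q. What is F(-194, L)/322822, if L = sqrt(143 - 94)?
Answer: -381/322822 ≈ -0.0011802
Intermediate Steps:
L = 7 (L = sqrt(49) = 7)
F(Q, w) = w + 2*Q
F(-194, L)/322822 = (7 + 2*(-194))/322822 = (7 - 388)*(1/322822) = -381*1/322822 = -381/322822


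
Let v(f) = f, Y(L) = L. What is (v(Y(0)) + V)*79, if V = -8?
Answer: -632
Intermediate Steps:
(v(Y(0)) + V)*79 = (0 - 8)*79 = -8*79 = -632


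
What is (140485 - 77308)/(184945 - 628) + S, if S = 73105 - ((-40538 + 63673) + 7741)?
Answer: 2594528590/61439 ≈ 42229.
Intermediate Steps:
S = 42229 (S = 73105 - (23135 + 7741) = 73105 - 1*30876 = 73105 - 30876 = 42229)
(140485 - 77308)/(184945 - 628) + S = (140485 - 77308)/(184945 - 628) + 42229 = 63177/184317 + 42229 = 63177*(1/184317) + 42229 = 21059/61439 + 42229 = 2594528590/61439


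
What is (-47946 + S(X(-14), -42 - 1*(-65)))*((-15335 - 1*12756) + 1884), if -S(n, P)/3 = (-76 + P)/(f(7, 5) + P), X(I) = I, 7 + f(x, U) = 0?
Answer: 20100166239/16 ≈ 1.2563e+9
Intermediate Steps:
f(x, U) = -7 (f(x, U) = -7 + 0 = -7)
S(n, P) = -3*(-76 + P)/(-7 + P)
(-47946 + S(X(-14), -42 - 1*(-65)))*((-15335 - 1*12756) + 1884) = (-47946 + 3*(76 - (-42 - 1*(-65)))/(-7 + (-42 - 1*(-65))))*((-15335 - 1*12756) + 1884) = (-47946 + 3*(76 - (-42 + 65))/(-7 + (-42 + 65)))*((-15335 - 12756) + 1884) = (-47946 + 3*(76 - 1*23)/(-7 + 23))*(-28091 + 1884) = (-47946 + 3*(76 - 23)/16)*(-26207) = (-47946 + 3*(1/16)*53)*(-26207) = (-47946 + 159/16)*(-26207) = -766977/16*(-26207) = 20100166239/16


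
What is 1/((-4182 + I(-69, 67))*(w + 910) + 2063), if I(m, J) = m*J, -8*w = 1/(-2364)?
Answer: -6304/50498112983 ≈ -1.2484e-7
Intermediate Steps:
w = 1/18912 (w = -1/8/(-2364) = -1/8*(-1/2364) = 1/18912 ≈ 5.2876e-5)
I(m, J) = J*m
1/((-4182 + I(-69, 67))*(w + 910) + 2063) = 1/((-4182 + 67*(-69))*(1/18912 + 910) + 2063) = 1/((-4182 - 4623)*(17209921/18912) + 2063) = 1/(-8805*17209921/18912 + 2063) = 1/(-50511118135/6304 + 2063) = 1/(-50498112983/6304) = -6304/50498112983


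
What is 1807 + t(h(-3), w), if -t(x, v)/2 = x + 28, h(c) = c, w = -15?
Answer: 1757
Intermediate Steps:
t(x, v) = -56 - 2*x (t(x, v) = -2*(x + 28) = -2*(28 + x) = -56 - 2*x)
1807 + t(h(-3), w) = 1807 + (-56 - 2*(-3)) = 1807 + (-56 + 6) = 1807 - 50 = 1757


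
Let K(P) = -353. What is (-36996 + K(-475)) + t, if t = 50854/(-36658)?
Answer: -684595248/18329 ≈ -37350.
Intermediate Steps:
t = -25427/18329 (t = 50854*(-1/36658) = -25427/18329 ≈ -1.3873)
(-36996 + K(-475)) + t = (-36996 - 353) - 25427/18329 = -37349 - 25427/18329 = -684595248/18329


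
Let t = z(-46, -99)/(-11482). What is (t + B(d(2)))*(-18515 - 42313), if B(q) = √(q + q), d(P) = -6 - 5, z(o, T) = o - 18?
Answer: -1946496/5741 - 60828*I*√22 ≈ -339.05 - 2.8531e+5*I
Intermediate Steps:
z(o, T) = -18 + o
d(P) = -11
t = 32/5741 (t = (-18 - 46)/(-11482) = -64*(-1/11482) = 32/5741 ≈ 0.0055739)
B(q) = √2*√q (B(q) = √(2*q) = √2*√q)
(t + B(d(2)))*(-18515 - 42313) = (32/5741 + √2*√(-11))*(-18515 - 42313) = (32/5741 + √2*(I*√11))*(-60828) = (32/5741 + I*√22)*(-60828) = -1946496/5741 - 60828*I*√22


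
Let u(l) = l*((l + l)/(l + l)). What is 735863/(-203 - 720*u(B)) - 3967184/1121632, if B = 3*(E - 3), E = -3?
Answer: 48422382633/894291214 ≈ 54.146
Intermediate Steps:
B = -18 (B = 3*(-3 - 3) = 3*(-6) = -18)
u(l) = l (u(l) = l*((2*l)/((2*l))) = l*((2*l)*(1/(2*l))) = l*1 = l)
735863/(-203 - 720*u(B)) - 3967184/1121632 = 735863/(-203 - 720*(-18)) - 3967184/1121632 = 735863/(-203 + 12960) - 3967184*1/1121632 = 735863/12757 - 247949/70102 = 48422382633/894291214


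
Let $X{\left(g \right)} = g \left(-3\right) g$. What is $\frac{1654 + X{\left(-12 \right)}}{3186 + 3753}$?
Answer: $\frac{1222}{6939} \approx 0.17611$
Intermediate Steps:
$X{\left(g \right)} = - 3 g^{2}$ ($X{\left(g \right)} = - 3 g g = - 3 g^{2}$)
$\frac{1654 + X{\left(-12 \right)}}{3186 + 3753} = \frac{1654 - 3 \left(-12\right)^{2}}{3186 + 3753} = \frac{1654 - 432}{6939} = \left(1654 - 432\right) \frac{1}{6939} = 1222 \cdot \frac{1}{6939} = \frac{1222}{6939}$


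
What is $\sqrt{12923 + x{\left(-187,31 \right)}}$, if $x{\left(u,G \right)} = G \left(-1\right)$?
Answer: $2 \sqrt{3223} \approx 113.54$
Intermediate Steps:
$x{\left(u,G \right)} = - G$
$\sqrt{12923 + x{\left(-187,31 \right)}} = \sqrt{12923 - 31} = \sqrt{12892} = 2 \sqrt{3223}$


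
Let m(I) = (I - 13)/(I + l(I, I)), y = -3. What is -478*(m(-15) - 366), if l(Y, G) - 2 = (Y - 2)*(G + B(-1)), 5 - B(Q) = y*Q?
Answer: 4550321/26 ≈ 1.7501e+5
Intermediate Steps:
B(Q) = 5 + 3*Q (B(Q) = 5 - (-3)*Q = 5 + 3*Q)
l(Y, G) = 2 + (-2 + Y)*(2 + G) (l(Y, G) = 2 + (Y - 2)*(G + (5 + 3*(-1))) = 2 + (-2 + Y)*(G + (5 - 3)) = 2 + (-2 + Y)*(G + 2) = 2 + (-2 + Y)*(2 + G))
m(I) = (-13 + I)/(-2 + I + I²) (m(I) = (I - 13)/(I + (-2 - 2*I + 2*I + I*I)) = (-13 + I)/(I + (-2 - 2*I + 2*I + I²)) = (-13 + I)/(I + (-2 + I²)) = (-13 + I)/(-2 + I + I²))
-478*(m(-15) - 366) = -478*((-13 - 15)/(-2 - 15 + (-15)²) - 366) = -478*(-28/(-2 - 15 + 225) - 366) = -478*(-28/208 - 366) = -478*((1/208)*(-28) - 366) = -478*(-7/52 - 366) = -478*(-19039/52) = 4550321/26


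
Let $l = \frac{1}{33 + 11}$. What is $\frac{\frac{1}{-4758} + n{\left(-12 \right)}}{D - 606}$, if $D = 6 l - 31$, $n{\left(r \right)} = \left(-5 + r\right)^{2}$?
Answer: $- \frac{15125671}{33332169} \approx -0.45379$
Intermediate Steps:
$l = \frac{1}{44} \approx 0.022727$
$D = - \frac{679}{22}$ ($D = 6 \cdot \frac{1}{44} - 31 = \frac{3}{22} - 31 = - \frac{679}{22} \approx -30.864$)
$\frac{\frac{1}{-4758} + n{\left(-12 \right)}}{D - 606} = \frac{\frac{1}{-4758} + \left(-5 - 12\right)^{2}}{- \frac{679}{22} - 606} = \frac{- \frac{1}{4758} + \left(-17\right)^{2}}{- \frac{14011}{22}} = \left(- \frac{1}{4758} + 289\right) \left(- \frac{22}{14011}\right) = \frac{1375061}{4758} \left(- \frac{22}{14011}\right) = - \frac{15125671}{33332169}$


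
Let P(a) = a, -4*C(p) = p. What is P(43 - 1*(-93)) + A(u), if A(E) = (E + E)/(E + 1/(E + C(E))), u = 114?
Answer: 672611/4874 ≈ 138.00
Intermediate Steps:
C(p) = -p/4
A(E) = 2*E/(E + 4/(3*E)) (A(E) = (E + E)/(E + 1/(E - E/4)) = (2*E)/(E + 1/(3*E/4)) = (2*E)/(E + 4/(3*E)) = 2*E/(E + 4/(3*E)))
P(43 - 1*(-93)) + A(u) = (43 - 1*(-93)) + 6*114²/(4 + 3*114²) = (43 + 93) + 6*12996/(4 + 3*12996) = 136 + 6*12996/(4 + 38988) = 136 + 6*12996/38992 = 136 + 6*12996*(1/38992) = 136 + 9747/4874 = 672611/4874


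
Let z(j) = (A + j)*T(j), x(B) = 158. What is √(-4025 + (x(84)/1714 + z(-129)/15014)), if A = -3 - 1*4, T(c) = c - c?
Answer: I*√2956089522/857 ≈ 63.442*I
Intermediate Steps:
T(c) = 0
A = -7 (A = -3 - 4 = -7)
z(j) = 0 (z(j) = (-7 + j)*0 = 0)
√(-4025 + (x(84)/1714 + z(-129)/15014)) = √(-4025 + (158/1714 + 0/15014)) = √(-4025 + (158*(1/1714) + 0*(1/15014))) = √(-4025 + (79/857 + 0)) = √(-4025 + 79/857) = √(-3449346/857) = I*√2956089522/857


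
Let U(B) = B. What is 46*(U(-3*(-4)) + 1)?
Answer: 598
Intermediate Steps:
46*(U(-3*(-4)) + 1) = 46*(-3*(-4) + 1) = 46*(12 + 1) = 46*13 = 598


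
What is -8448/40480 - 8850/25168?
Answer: -810891/1447160 ≈ -0.56033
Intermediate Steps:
-8448/40480 - 8850/25168 = -8448*1/40480 - 8850*1/25168 = -24/115 - 4425/12584 = -810891/1447160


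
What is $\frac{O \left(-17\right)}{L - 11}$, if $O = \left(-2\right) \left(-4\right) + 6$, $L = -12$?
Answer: $\frac{238}{23} \approx 10.348$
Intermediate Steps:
$O = 14$ ($O = 8 + 6 = 14$)
$\frac{O \left(-17\right)}{L - 11} = \frac{14 \left(-17\right)}{-12 - 11} = - \frac{238}{-23} = \left(-238\right) \left(- \frac{1}{23}\right) = \frac{238}{23}$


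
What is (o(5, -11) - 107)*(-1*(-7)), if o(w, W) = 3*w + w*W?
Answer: -1029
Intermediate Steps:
o(w, W) = 3*w + W*w
(o(5, -11) - 107)*(-1*(-7)) = (5*(3 - 11) - 107)*(-1*(-7)) = (5*(-8) - 107)*7 = (-40 - 107)*7 = -147*7 = -1029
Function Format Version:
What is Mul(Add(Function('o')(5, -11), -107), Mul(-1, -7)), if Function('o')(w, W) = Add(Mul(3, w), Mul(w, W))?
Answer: -1029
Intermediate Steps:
Function('o')(w, W) = Add(Mul(3, w), Mul(W, w))
Mul(Add(Function('o')(5, -11), -107), Mul(-1, -7)) = Mul(Add(Mul(5, Add(3, -11)), -107), Mul(-1, -7)) = Mul(Add(Mul(5, -8), -107), 7) = Mul(Add(-40, -107), 7) = Mul(-147, 7) = -1029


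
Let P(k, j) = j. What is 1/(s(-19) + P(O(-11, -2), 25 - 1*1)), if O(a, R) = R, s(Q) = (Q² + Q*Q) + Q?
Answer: 1/727 ≈ 0.0013755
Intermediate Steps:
s(Q) = Q + 2*Q² (s(Q) = (Q² + Q²) + Q = 2*Q² + Q = Q + 2*Q²)
1/(s(-19) + P(O(-11, -2), 25 - 1*1)) = 1/(-19*(1 + 2*(-19)) + (25 - 1*1)) = 1/(-19*(1 - 38) + (25 - 1)) = 1/(-19*(-37) + 24) = 1/(703 + 24) = 1/727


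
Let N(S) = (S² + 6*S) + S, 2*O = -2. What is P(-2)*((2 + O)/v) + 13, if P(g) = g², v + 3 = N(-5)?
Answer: 165/13 ≈ 12.692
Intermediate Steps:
O = -1 (O = (½)*(-2) = -1)
N(S) = S² + 7*S
v = -13 (v = -3 - 5*(7 - 5) = -3 - 5*2 = -3 - 10 = -13)
P(-2)*((2 + O)/v) + 13 = (-2)²*((2 - 1)/(-13)) + 13 = 4*(1*(-1/13)) + 13 = 4*(-1/13) + 13 = -4/13 + 13 = 165/13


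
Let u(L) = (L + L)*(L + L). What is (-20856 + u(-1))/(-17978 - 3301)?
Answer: 20852/21279 ≈ 0.97993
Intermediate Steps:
u(L) = 4*L² (u(L) = (2*L)*(2*L) = 4*L²)
(-20856 + u(-1))/(-17978 - 3301) = (-20856 + 4*(-1)²)/(-17978 - 3301) = (-20856 + 4*1)/(-21279) = (-20856 + 4)*(-1/21279) = -20852*(-1/21279) = 20852/21279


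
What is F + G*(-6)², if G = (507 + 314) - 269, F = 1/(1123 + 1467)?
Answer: 51468481/2590 ≈ 19872.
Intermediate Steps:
F = 1/2590 ≈ 0.00038610
G = 552 (G = 821 - 269 = 552)
F + G*(-6)² = 1/2590 + 552*(-6)² = 1/2590 + 552*36 = 1/2590 + 19872 = 51468481/2590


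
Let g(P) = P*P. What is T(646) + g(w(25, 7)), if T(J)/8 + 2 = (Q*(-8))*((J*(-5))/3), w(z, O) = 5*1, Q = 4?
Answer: 826907/3 ≈ 2.7564e+5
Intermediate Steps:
w(z, O) = 5
g(P) = P²
T(J) = -16 + 1280*J/3 (T(J) = -16 + 8*((4*(-8))*((J*(-5))/3)) = -16 + 8*(-32*(-5*J)/3) = -16 + 8*(-(-160)*J/3) = -16 + 8*(160*J/3) = -16 + 1280*J/3)
T(646) + g(w(25, 7)) = (-16 + (1280/3)*646) + 5² = (-16 + 826880/3) + 25 = 826832/3 + 25 = 826907/3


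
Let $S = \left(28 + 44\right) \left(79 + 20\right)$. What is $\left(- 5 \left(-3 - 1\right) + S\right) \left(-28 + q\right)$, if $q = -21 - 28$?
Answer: $-550396$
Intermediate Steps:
$q = -49$
$S = 7128$ ($S = 72 \cdot 99 = 7128$)
$\left(- 5 \left(-3 - 1\right) + S\right) \left(-28 + q\right) = \left(- 5 \left(-3 - 1\right) + 7128\right) \left(-28 - 49\right) = \left(\left(-5\right) \left(-4\right) + 7128\right) \left(-77\right) = \left(20 + 7128\right) \left(-77\right) = 7148 \left(-77\right) = -550396$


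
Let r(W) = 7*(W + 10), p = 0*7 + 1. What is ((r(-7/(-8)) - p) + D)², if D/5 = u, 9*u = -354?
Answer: 8508889/576 ≈ 14772.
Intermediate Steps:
u = -118/3 (u = (⅑)*(-354) = -118/3 ≈ -39.333)
D = -590/3 (D = 5*(-118/3) = -590/3 ≈ -196.67)
p = 1 (p = 0 + 1 = 1)
r(W) = 70 + 7*W (r(W) = 7*(10 + W) = 70 + 7*W)
((r(-7/(-8)) - p) + D)² = (((70 + 7*(-7/(-8))) - 1*1) - 590/3)² = (((70 + 7*(-7*(-⅛))) - 1) - 590/3)² = (((70 + 7*(7/8)) - 1) - 590/3)² = (((70 + 49/8) - 1) - 590/3)² = ((609/8 - 1) - 590/3)² = (601/8 - 590/3)² = (-2917/24)² = 8508889/576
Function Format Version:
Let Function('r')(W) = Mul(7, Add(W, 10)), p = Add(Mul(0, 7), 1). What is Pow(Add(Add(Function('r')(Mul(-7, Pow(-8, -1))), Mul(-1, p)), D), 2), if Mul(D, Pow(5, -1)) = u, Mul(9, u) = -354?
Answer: Rational(8508889, 576) ≈ 14772.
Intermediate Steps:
u = Rational(-118, 3) (u = Mul(Rational(1, 9), -354) = Rational(-118, 3) ≈ -39.333)
D = Rational(-590, 3) (D = Mul(5, Rational(-118, 3)) = Rational(-590, 3) ≈ -196.67)
p = 1 (p = Add(0, 1) = 1)
Function('r')(W) = Add(70, Mul(7, W)) (Function('r')(W) = Mul(7, Add(10, W)) = Add(70, Mul(7, W)))
Pow(Add(Add(Function('r')(Mul(-7, Pow(-8, -1))), Mul(-1, p)), D), 2) = Pow(Add(Add(Add(70, Mul(7, Mul(-7, Pow(-8, -1)))), Mul(-1, 1)), Rational(-590, 3)), 2) = Pow(Add(Add(Add(70, Mul(7, Mul(-7, Rational(-1, 8)))), -1), Rational(-590, 3)), 2) = Pow(Add(Add(Add(70, Mul(7, Rational(7, 8))), -1), Rational(-590, 3)), 2) = Pow(Add(Add(Add(70, Rational(49, 8)), -1), Rational(-590, 3)), 2) = Pow(Add(Add(Rational(609, 8), -1), Rational(-590, 3)), 2) = Pow(Add(Rational(601, 8), Rational(-590, 3)), 2) = Pow(Rational(-2917, 24), 2) = Rational(8508889, 576)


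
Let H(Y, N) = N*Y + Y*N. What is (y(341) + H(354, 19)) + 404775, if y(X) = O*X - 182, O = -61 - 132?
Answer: 352232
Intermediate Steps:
O = -193
y(X) = -182 - 193*X (y(X) = -193*X - 182 = -182 - 193*X)
H(Y, N) = 2*N*Y (H(Y, N) = N*Y + N*Y = 2*N*Y)
(y(341) + H(354, 19)) + 404775 = ((-182 - 193*341) + 2*19*354) + 404775 = ((-182 - 65813) + 13452) + 404775 = (-65995 + 13452) + 404775 = -52543 + 404775 = 352232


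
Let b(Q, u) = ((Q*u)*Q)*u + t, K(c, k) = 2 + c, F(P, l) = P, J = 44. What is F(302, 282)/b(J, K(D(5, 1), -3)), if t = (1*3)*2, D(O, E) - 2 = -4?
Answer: 151/3 ≈ 50.333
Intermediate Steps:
D(O, E) = -2 (D(O, E) = 2 - 4 = -2)
t = 6 (t = 3*2 = 6)
b(Q, u) = 6 + Q²*u² (b(Q, u) = ((Q*u)*Q)*u + 6 = (u*Q²)*u + 6 = Q²*u² + 6 = 6 + Q²*u²)
F(302, 282)/b(J, K(D(5, 1), -3)) = 302/(6 + 44²*(2 - 2)²) = 302/(6 + 1936*0²) = 302/(6 + 1936*0) = 302/(6 + 0) = 302/6 = 302*(⅙) = 151/3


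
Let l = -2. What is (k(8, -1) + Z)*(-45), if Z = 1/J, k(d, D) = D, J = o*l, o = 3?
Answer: 105/2 ≈ 52.500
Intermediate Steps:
J = -6 (J = 3*(-2) = -6)
Z = -1/6 (Z = 1/(-6) = -1/6 ≈ -0.16667)
(k(8, -1) + Z)*(-45) = (-1 - 1/6)*(-45) = -7/6*(-45) = 105/2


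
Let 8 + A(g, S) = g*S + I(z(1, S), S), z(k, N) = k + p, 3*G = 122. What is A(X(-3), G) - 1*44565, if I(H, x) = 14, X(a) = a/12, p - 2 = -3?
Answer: -267415/6 ≈ -44569.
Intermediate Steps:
G = 122/3 (G = (⅓)*122 = 122/3 ≈ 40.667)
p = -1 (p = 2 - 3 = -1)
z(k, N) = -1 + k (z(k, N) = k - 1 = -1 + k)
X(a) = a/12 (X(a) = a*(1/12) = a/12)
A(g, S) = 6 + S*g (A(g, S) = -8 + (g*S + 14) = -8 + (S*g + 14) = -8 + (14 + S*g) = 6 + S*g)
A(X(-3), G) - 1*44565 = (6 + 122*((1/12)*(-3))/3) - 1*44565 = (6 + (122/3)*(-¼)) - 44565 = (6 - 61/6) - 44565 = -25/6 - 44565 = -267415/6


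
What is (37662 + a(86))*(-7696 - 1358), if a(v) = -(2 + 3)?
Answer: -340946478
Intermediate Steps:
a(v) = -5 (a(v) = -1*5 = -5)
(37662 + a(86))*(-7696 - 1358) = (37662 - 5)*(-7696 - 1358) = 37657*(-9054) = -340946478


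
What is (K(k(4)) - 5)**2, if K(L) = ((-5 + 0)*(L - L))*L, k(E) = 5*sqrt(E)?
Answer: 25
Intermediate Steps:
K(L) = 0 (K(L) = (-5*0)*L = 0*L = 0)
(K(k(4)) - 5)**2 = (0 - 5)**2 = (-5)**2 = 25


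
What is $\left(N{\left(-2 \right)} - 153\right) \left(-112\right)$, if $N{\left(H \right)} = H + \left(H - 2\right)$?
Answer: $17808$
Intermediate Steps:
$N{\left(H \right)} = -2 + 2 H$ ($N{\left(H \right)} = H + \left(-2 + H\right) = -2 + 2 H$)
$\left(N{\left(-2 \right)} - 153\right) \left(-112\right) = \left(\left(-2 + 2 \left(-2\right)\right) - 153\right) \left(-112\right) = \left(\left(-2 - 4\right) - 153\right) \left(-112\right) = \left(-6 - 153\right) \left(-112\right) = \left(-159\right) \left(-112\right) = 17808$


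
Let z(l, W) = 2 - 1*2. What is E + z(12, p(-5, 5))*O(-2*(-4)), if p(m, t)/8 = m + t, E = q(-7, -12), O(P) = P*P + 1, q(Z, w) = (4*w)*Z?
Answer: 336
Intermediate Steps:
q(Z, w) = 4*Z*w
O(P) = 1 + P² (O(P) = P² + 1 = 1 + P²)
E = 336 (E = 4*(-7)*(-12) = 336)
p(m, t) = 8*m + 8*t (p(m, t) = 8*(m + t) = 8*m + 8*t)
z(l, W) = 0 (z(l, W) = 2 - 2 = 0)
E + z(12, p(-5, 5))*O(-2*(-4)) = 336 + 0*(1 + (-2*(-4))²) = 336 + 0*(1 + 8²) = 336 + 0*(1 + 64) = 336 + 0*65 = 336 + 0 = 336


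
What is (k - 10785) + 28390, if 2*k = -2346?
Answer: 16432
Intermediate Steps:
k = -1173 (k = (½)*(-2346) = -1173)
(k - 10785) + 28390 = (-1173 - 10785) + 28390 = -11958 + 28390 = 16432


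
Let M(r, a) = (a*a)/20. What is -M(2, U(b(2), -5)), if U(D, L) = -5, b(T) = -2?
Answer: -5/4 ≈ -1.2500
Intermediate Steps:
M(r, a) = a**2/20 (M(r, a) = a**2*(1/20) = a**2/20)
-M(2, U(b(2), -5)) = -(-5)**2/20 = -25/20 = -1*5/4 = -5/4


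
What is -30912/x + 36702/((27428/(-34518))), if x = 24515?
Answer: -7764600532719/168099355 ≈ -46191.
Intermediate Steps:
-30912/x + 36702/((27428/(-34518))) = -30912/24515 + 36702/((27428/(-34518))) = -30912*1/24515 + 36702/((27428*(-1/34518))) = -30912/24515 + 36702/(-13714/17259) = -30912/24515 + 36702*(-17259/13714) = -30912/24515 - 316719909/6857 = -7764600532719/168099355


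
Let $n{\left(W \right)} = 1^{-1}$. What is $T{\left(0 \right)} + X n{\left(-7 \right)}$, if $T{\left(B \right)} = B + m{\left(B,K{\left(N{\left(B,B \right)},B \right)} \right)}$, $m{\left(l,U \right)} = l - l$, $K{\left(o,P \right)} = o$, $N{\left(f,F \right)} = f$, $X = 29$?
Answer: $29$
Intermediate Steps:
$m{\left(l,U \right)} = 0$
$n{\left(W \right)} = 1$
$T{\left(B \right)} = B$ ($T{\left(B \right)} = B + 0 = B$)
$T{\left(0 \right)} + X n{\left(-7 \right)} = 0 + 29 \cdot 1 = 0 + 29 = 29$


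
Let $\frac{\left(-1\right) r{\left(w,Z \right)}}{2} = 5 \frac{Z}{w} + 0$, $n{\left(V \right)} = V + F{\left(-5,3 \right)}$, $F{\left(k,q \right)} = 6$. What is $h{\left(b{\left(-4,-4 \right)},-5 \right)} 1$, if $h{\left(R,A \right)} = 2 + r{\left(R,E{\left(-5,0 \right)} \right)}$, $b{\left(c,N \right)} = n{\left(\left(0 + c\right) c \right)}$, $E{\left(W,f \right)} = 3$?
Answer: $\frac{7}{11} \approx 0.63636$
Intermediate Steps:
$n{\left(V \right)} = 6 + V$ ($n{\left(V \right)} = V + 6 = 6 + V$)
$b{\left(c,N \right)} = 6 + c^{2}$ ($b{\left(c,N \right)} = 6 + \left(0 + c\right) c = 6 + c c = 6 + c^{2}$)
$r{\left(w,Z \right)} = - \frac{10 Z}{w}$ ($r{\left(w,Z \right)} = - 2 \left(5 \frac{Z}{w} + 0\right) = - 2 \left(\frac{5 Z}{w} + 0\right) = - 2 \frac{5 Z}{w} = - \frac{10 Z}{w}$)
$h{\left(R,A \right)} = 2 - \frac{30}{R}$
$h{\left(b{\left(-4,-4 \right)},-5 \right)} 1 = \left(2 - \frac{30}{6 + \left(-4\right)^{2}}\right) 1 = \left(2 - \frac{30}{6 + 16}\right) 1 = \left(2 - \frac{30}{22}\right) 1 = \left(2 - \frac{15}{11}\right) 1 = \frac{7}{11} \cdot 1 = \frac{7}{11}$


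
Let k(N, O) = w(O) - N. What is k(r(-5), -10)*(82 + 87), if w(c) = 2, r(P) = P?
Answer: 1183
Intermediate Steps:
k(N, O) = 2 - N
k(r(-5), -10)*(82 + 87) = (2 - 1*(-5))*(82 + 87) = (2 + 5)*169 = 7*169 = 1183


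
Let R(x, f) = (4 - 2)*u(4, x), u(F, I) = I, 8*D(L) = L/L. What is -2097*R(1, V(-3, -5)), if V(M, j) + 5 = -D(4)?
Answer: -4194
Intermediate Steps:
D(L) = ⅛ (D(L) = (L/L)/8 = (⅛)*1 = ⅛)
V(M, j) = -41/8 (V(M, j) = -5 - 1*⅛ = -5 - ⅛ = -41/8)
R(x, f) = 2*x (R(x, f) = (4 - 2)*x = 2*x)
-2097*R(1, V(-3, -5)) = -4194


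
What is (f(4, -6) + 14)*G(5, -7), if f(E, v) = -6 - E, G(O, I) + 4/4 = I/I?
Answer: 0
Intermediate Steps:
G(O, I) = 0 (G(O, I) = -1 + I/I = -1 + 1 = 0)
(f(4, -6) + 14)*G(5, -7) = ((-6 - 1*4) + 14)*0 = ((-6 - 4) + 14)*0 = (-10 + 14)*0 = 4*0 = 0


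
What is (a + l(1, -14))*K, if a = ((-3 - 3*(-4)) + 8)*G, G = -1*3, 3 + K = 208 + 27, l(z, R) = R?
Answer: -15080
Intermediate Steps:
K = 232 (K = -3 + (208 + 27) = -3 + 235 = 232)
G = -3
a = -51 (a = ((-3 - 3*(-4)) + 8)*(-3) = ((-3 + 12) + 8)*(-3) = (9 + 8)*(-3) = 17*(-3) = -51)
(a + l(1, -14))*K = (-51 - 14)*232 = -65*232 = -15080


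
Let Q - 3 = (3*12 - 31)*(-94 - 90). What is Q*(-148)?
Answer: 135716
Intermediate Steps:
Q = -917 (Q = 3 + (3*12 - 31)*(-94 - 90) = 3 + (36 - 31)*(-184) = 3 + 5*(-184) = 3 - 920 = -917)
Q*(-148) = -917*(-148) = 135716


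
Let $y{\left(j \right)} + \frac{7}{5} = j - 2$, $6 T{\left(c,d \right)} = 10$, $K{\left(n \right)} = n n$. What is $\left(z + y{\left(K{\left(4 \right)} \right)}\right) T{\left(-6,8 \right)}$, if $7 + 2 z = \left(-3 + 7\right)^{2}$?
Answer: $\frac{57}{2} \approx 28.5$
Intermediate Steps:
$K{\left(n \right)} = n^{2}$
$T{\left(c,d \right)} = \frac{5}{3}$ ($T{\left(c,d \right)} = \frac{1}{6} \cdot 10 = \frac{5}{3}$)
$z = \frac{9}{2}$ ($z = - \frac{7}{2} + \frac{\left(-3 + 7\right)^{2}}{2} = - \frac{7}{2} + \frac{4^{2}}{2} = - \frac{7}{2} + \frac{1}{2} \cdot 16 = - \frac{7}{2} + 8 = \frac{9}{2} \approx 4.5$)
$y{\left(j \right)} = - \frac{17}{5} + j$ ($y{\left(j \right)} = - \frac{7}{5} + \left(j - 2\right) = - \frac{7}{5} + \left(-2 + j\right) = - \frac{17}{5} + j$)
$\left(z + y{\left(K{\left(4 \right)} \right)}\right) T{\left(-6,8 \right)} = \left(\frac{9}{2} - \left(\frac{17}{5} - 4^{2}\right)\right) \frac{5}{3} = \left(\frac{9}{2} + \left(- \frac{17}{5} + 16\right)\right) \frac{5}{3} = \left(\frac{9}{2} + \frac{63}{5}\right) \frac{5}{3} = \frac{171}{10} \cdot \frac{5}{3} = \frac{57}{2}$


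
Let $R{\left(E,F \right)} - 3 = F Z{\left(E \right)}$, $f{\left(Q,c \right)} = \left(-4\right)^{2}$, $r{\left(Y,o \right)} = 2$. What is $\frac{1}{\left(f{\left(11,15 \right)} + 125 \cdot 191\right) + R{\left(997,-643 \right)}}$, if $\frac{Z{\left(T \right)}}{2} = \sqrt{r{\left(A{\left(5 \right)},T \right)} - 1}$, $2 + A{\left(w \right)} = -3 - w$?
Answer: $\frac{1}{22608} \approx 4.4232 \cdot 10^{-5}$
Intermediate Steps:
$A{\left(w \right)} = -5 - w$ ($A{\left(w \right)} = -2 - \left(3 + w\right) = -5 - w$)
$f{\left(Q,c \right)} = 16$
$Z{\left(T \right)} = 2$ ($Z{\left(T \right)} = 2 \sqrt{2 - 1} = 2 \sqrt{1} = 2 \cdot 1 = 2$)
$R{\left(E,F \right)} = 3 + 2 F$ ($R{\left(E,F \right)} = 3 + F 2 = 3 + 2 F$)
$\frac{1}{\left(f{\left(11,15 \right)} + 125 \cdot 191\right) + R{\left(997,-643 \right)}} = \frac{1}{\left(16 + 125 \cdot 191\right) + \left(3 + 2 \left(-643\right)\right)} = \frac{1}{\left(16 + 23875\right) + \left(3 - 1286\right)} = \frac{1}{23891 - 1283} = \frac{1}{22608}$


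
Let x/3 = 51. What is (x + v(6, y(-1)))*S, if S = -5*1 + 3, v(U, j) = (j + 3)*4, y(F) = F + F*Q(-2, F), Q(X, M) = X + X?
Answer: -354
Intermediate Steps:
x = 153 (x = 3*51 = 153)
Q(X, M) = 2*X
y(F) = -3*F (y(F) = F + F*(2*(-2)) = F + F*(-4) = F - 4*F = -3*F)
v(U, j) = 12 + 4*j (v(U, j) = (3 + j)*4 = 12 + 4*j)
S = -2 (S = -5 + 3 = -2)
(x + v(6, y(-1)))*S = (153 + (12 + 4*(-3*(-1))))*(-2) = (153 + (12 + 4*3))*(-2) = (153 + (12 + 12))*(-2) = (153 + 24)*(-2) = 177*(-2) = -354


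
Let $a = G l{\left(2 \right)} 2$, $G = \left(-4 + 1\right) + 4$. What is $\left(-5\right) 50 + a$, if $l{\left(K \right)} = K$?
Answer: $-246$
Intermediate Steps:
$G = 1$ ($G = -3 + 4 = 1$)
$a = 4$ ($a = 1 \cdot 2 \cdot 2 = 2 \cdot 2 = 4$)
$\left(-5\right) 50 + a = \left(-5\right) 50 + 4 = -250 + 4 = -246$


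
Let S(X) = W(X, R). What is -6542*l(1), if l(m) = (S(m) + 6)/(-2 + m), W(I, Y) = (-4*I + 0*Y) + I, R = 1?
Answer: 19626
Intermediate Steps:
W(I, Y) = -3*I (W(I, Y) = (-4*I + 0) + I = -4*I + I = -3*I)
S(X) = -3*X
l(m) = (6 - 3*m)/(-2 + m) (l(m) = (-3*m + 6)/(-2 + m) = (6 - 3*m)/(-2 + m))
-6542*l(1) = -6542*(-3) = 19626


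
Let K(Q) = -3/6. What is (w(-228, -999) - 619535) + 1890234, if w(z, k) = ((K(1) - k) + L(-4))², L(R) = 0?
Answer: 9070805/4 ≈ 2.2677e+6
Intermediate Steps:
K(Q) = -½ (K(Q) = -3*⅙ = -½)
w(z, k) = (-½ - k)² (w(z, k) = ((-½ - k) + 0)² = (-½ - k)²)
(w(-228, -999) - 619535) + 1890234 = ((1 + 2*(-999))²/4 - 619535) + 1890234 = ((1 - 1998)²/4 - 619535) + 1890234 = ((¼)*(-1997)² - 619535) + 1890234 = ((¼)*3988009 - 619535) + 1890234 = (3988009/4 - 619535) + 1890234 = 1509869/4 + 1890234 = 9070805/4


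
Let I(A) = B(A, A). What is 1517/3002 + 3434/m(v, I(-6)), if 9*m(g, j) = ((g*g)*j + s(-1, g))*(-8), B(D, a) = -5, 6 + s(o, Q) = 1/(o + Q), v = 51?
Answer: 783378329/976474049 ≈ 0.80225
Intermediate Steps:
s(o, Q) = -6 + 1/(Q + o) (s(o, Q) = -6 + 1/(o + Q) = -6 + 1/(Q + o))
I(A) = -5
m(g, j) = -8*j*g²/9 - 8*(7 - 6*g)/(9*(-1 + g)) (m(g, j) = (((g*g)*j + (1 - 6*g - 6*(-1))/(g - 1))*(-8))/9 = ((g²*j + (1 - 6*g + 6)/(-1 + g))*(-8))/9 = ((j*g² + (7 - 6*g)/(-1 + g))*(-8))/9 = (-8*j*g² - 8*(7 - 6*g)/(-1 + g))/9 = -8*j*g²/9 - 8*(7 - 6*g)/(9*(-1 + g)))
1517/3002 + 3434/m(v, I(-6)) = 1517/3002 + 3434/((8*(-7 + 6*51 - 1*(-5)*51²*(-1 + 51))/(9*(-1 + 51)))) = 1517*(1/3002) + 3434/(((8/9)*(-7 + 306 - 1*(-5)*2601*50)/50)) = 1517/3002 + 3434/(((8/9)*(1/50)*(-7 + 306 + 650250))) = 1517/3002 + 3434/(((8/9)*(1/50)*650549)) = 1517/3002 + 3434/(2602196/225) = 1517/3002 + 3434*(225/2602196) = 1517/3002 + 386325/1301098 = 783378329/976474049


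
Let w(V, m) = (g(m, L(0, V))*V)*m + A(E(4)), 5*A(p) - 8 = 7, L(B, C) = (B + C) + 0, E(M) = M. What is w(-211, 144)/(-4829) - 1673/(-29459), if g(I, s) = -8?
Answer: -7152667508/142257511 ≈ -50.280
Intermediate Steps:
L(B, C) = B + C
A(p) = 3 (A(p) = 8/5 + (⅕)*7 = 8/5 + 7/5 = 3)
w(V, m) = 3 - 8*V*m (w(V, m) = (-8*V)*m + 3 = -8*V*m + 3 = 3 - 8*V*m)
w(-211, 144)/(-4829) - 1673/(-29459) = (3 - 8*(-211)*144)/(-4829) - 1673/(-29459) = (3 + 243072)*(-1/4829) - 1673*(-1/29459) = 243075*(-1/4829) + 1673/29459 = -243075/4829 + 1673/29459 = -7152667508/142257511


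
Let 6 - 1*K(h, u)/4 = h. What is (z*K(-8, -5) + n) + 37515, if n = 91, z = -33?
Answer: 35758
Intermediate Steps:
K(h, u) = 24 - 4*h
(z*K(-8, -5) + n) + 37515 = (-33*(24 - 4*(-8)) + 91) + 37515 = (-33*(24 + 32) + 91) + 37515 = (-33*56 + 91) + 37515 = (-1848 + 91) + 37515 = -1757 + 37515 = 35758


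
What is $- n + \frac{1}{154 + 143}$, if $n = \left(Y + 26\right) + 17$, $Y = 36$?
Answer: $- \frac{23462}{297} \approx -78.997$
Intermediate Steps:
$n = 79$ ($n = \left(36 + 26\right) + 17 = 62 + 17 = 79$)
$- n + \frac{1}{154 + 143} = \left(-1\right) 79 + \frac{1}{154 + 143} = -79 + \frac{1}{297} = - \frac{23462}{297}$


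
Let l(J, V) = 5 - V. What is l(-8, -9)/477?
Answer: 14/477 ≈ 0.029350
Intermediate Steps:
l(-8, -9)/477 = (5 - 1*(-9))/477 = (5 + 9)*(1/477) = 14*(1/477) = 14/477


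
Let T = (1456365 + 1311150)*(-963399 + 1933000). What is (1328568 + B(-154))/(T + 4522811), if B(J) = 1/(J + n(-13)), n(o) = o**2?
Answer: 19928521/40250847514890 ≈ 4.9511e-7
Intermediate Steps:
T = 2683385311515 (T = 2767515*969601 = 2683385311515)
B(J) = 1/(169 + J) (B(J) = 1/(J + (-13)**2) = 1/(J + 169) = 1/(169 + J))
(1328568 + B(-154))/(T + 4522811) = (1328568 + 1/(169 - 154))/(2683385311515 + 4522811) = (1328568 + 1/15)/2683389834326 = (1328568 + 1/15)*(1/2683389834326) = (19928521/15)*(1/2683389834326) = 19928521/40250847514890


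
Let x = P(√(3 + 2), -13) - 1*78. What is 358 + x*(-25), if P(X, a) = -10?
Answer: 2558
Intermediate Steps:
x = -88 (x = -10 - 1*78 = -10 - 78 = -88)
358 + x*(-25) = 358 - 88*(-25) = 358 + 2200 = 2558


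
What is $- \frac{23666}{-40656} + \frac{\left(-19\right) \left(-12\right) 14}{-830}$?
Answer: $- \frac{27532793}{8436120} \approx -3.2637$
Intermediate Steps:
$- \frac{23666}{-40656} + \frac{\left(-19\right) \left(-12\right) 14}{-830} = \left(-23666\right) \left(- \frac{1}{40656}\right) + 228 \cdot 14 \left(- \frac{1}{830}\right) = \frac{11833}{20328} + 3192 \left(- \frac{1}{830}\right) = \frac{11833}{20328} - \frac{1596}{415} = - \frac{27532793}{8436120}$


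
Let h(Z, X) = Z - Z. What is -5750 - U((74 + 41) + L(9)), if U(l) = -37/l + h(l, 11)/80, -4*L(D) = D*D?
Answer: -2179102/379 ≈ -5749.6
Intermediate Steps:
h(Z, X) = 0
L(D) = -D**2/4 (L(D) = -D*D/4 = -D**2/4)
U(l) = -37/l (U(l) = -37/l + 0/80 = -37/l + 0*(1/80) = -37/l + 0 = -37/l)
-5750 - U((74 + 41) + L(9)) = -5750 - (-37)/((74 + 41) - 1/4*9**2) = -5750 - (-37)/(115 - 1/4*81) = -5750 - (-37)/(115 - 81/4) = -5750 - (-37)/379/4 = -5750 - (-37)*4/379 = -5750 - 1*(-148/379) = -5750 + 148/379 = -2179102/379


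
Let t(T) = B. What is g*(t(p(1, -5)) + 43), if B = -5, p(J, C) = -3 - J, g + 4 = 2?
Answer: -76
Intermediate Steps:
g = -2 (g = -4 + 2 = -2)
t(T) = -5
g*(t(p(1, -5)) + 43) = -2*(-5 + 43) = -2*38 = -76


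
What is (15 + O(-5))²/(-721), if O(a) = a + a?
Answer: -25/721 ≈ -0.034674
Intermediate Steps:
O(a) = 2*a
(15 + O(-5))²/(-721) = (15 + 2*(-5))²/(-721) = (15 - 10)²*(-1/721) = 5²*(-1/721) = 25*(-1/721) = -25/721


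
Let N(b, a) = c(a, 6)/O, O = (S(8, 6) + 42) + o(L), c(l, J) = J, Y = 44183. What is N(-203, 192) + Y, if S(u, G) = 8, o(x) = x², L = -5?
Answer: 1104577/25 ≈ 44183.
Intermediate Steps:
O = 75 (O = (8 + 42) + (-5)² = 50 + 25 = 75)
N(b, a) = 2/25 (N(b, a) = 6/75 = 6*(1/75) = 2/25)
N(-203, 192) + Y = 2/25 + 44183 = 1104577/25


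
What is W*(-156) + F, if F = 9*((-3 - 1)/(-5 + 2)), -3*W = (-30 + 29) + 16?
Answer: 792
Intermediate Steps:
W = -5 (W = -((-30 + 29) + 16)/3 = -(-1 + 16)/3 = -1/3*15 = -5)
F = 12 (F = 9*(-4/(-3)) = 9*(-4*(-1/3)) = 9*(4/3) = 12)
W*(-156) + F = -5*(-156) + 12 = 780 + 12 = 792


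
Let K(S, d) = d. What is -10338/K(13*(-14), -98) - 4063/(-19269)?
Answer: 99800548/944181 ≈ 105.70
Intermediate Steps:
-10338/K(13*(-14), -98) - 4063/(-19269) = -10338/(-98) - 4063/(-19269) = -10338*(-1/98) - 4063*(-1/19269) = 5169/49 + 4063/19269 = 99800548/944181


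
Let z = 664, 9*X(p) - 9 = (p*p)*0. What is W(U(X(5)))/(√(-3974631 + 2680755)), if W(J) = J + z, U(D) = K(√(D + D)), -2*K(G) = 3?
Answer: -1325*I*√35941/431292 ≈ -0.58242*I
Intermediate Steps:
X(p) = 1 (X(p) = 1 + ((p*p)*0)/9 = 1 + (p²*0)/9 = 1 + (⅑)*0 = 1 + 0 = 1)
K(G) = -3/2 (K(G) = -½*3 = -3/2)
U(D) = -3/2
W(J) = 664 + J (W(J) = J + 664 = 664 + J)
W(U(X(5)))/(√(-3974631 + 2680755)) = (664 - 3/2)/(√(-3974631 + 2680755)) = 1325/(2*(√(-1293876))) = 1325/(2*((6*I*√35941))) = 1325*(-I*√35941/215646)/2 = -1325*I*√35941/431292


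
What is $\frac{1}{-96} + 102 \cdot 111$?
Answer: $\frac{1086911}{96} \approx 11322.0$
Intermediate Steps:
$\frac{1}{-96} + 102 \cdot 111 = - \frac{1}{96} + 11322 = \frac{1086911}{96}$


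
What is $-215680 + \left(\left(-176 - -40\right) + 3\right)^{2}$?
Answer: $-197991$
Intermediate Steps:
$-215680 + \left(\left(-176 - -40\right) + 3\right)^{2} = -215680 + \left(\left(-176 + 40\right) + 3\right)^{2} = -215680 + \left(-136 + 3\right)^{2} = -215680 + \left(-133\right)^{2} = -215680 + 17689 = -197991$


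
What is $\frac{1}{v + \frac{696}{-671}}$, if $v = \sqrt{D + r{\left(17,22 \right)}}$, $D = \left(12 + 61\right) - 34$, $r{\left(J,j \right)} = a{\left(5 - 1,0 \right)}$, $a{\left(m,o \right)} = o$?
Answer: $\frac{155672}{5691661} + \frac{450241 \sqrt{39}}{17074983} \approx 0.19202$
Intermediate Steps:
$r{\left(J,j \right)} = 0$
$D = 39$ ($D = 73 - 34 = 39$)
$v = \sqrt{39}$ ($v = \sqrt{39 + 0} = \sqrt{39} \approx 6.245$)
$\frac{1}{v + \frac{696}{-671}} = \frac{1}{\sqrt{39} + \frac{696}{-671}} = \frac{1}{\sqrt{39} + 696 \left(- \frac{1}{671}\right)} = \frac{1}{\sqrt{39} - \frac{696}{671}} = \frac{1}{- \frac{696}{671} + \sqrt{39}}$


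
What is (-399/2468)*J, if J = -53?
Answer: 21147/2468 ≈ 8.5685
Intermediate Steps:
(-399/2468)*J = -399/2468*(-53) = 21147/2468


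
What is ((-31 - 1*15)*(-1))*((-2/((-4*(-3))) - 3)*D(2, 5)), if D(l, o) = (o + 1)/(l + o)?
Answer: -874/7 ≈ -124.86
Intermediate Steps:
D(l, o) = (1 + o)/(l + o)
((-31 - 1*15)*(-1))*((-2/((-4*(-3))) - 3)*D(2, 5)) = ((-31 - 1*15)*(-1))*((-2/((-4*(-3))) - 3)*((1 + 5)/(2 + 5))) = ((-31 - 15)*(-1))*((-2/12 - 3)*(6/7)) = (-46*(-1))*((-2*1/12 - 3)*((⅐)*6)) = 46*((-⅙ - 3)*(6/7)) = 46*(-19/6*6/7) = 46*(-19/7) = -874/7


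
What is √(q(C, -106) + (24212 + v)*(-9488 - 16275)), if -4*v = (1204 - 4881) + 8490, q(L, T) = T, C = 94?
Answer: I*√2371098129/2 ≈ 24347.0*I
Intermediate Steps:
v = -4813/4 (v = -((1204 - 4881) + 8490)/4 = -(-3677 + 8490)/4 = -¼*4813 = -4813/4 ≈ -1203.3)
√(q(C, -106) + (24212 + v)*(-9488 - 16275)) = √(-106 + (24212 - 4813/4)*(-9488 - 16275)) = √(-106 + (92035/4)*(-25763)) = √(-106 - 2371097705/4) = √(-2371098129/4) = I*√2371098129/2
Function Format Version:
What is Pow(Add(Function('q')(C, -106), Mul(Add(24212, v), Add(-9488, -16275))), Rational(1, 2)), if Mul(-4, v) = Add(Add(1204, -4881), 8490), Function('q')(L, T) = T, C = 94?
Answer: Mul(Rational(1, 2), I, Pow(2371098129, Rational(1, 2))) ≈ Mul(24347., I)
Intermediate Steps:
v = Rational(-4813, 4) (v = Mul(Rational(-1, 4), Add(Add(1204, -4881), 8490)) = Mul(Rational(-1, 4), Add(-3677, 8490)) = Mul(Rational(-1, 4), 4813) = Rational(-4813, 4) ≈ -1203.3)
Pow(Add(Function('q')(C, -106), Mul(Add(24212, v), Add(-9488, -16275))), Rational(1, 2)) = Pow(Add(-106, Mul(Add(24212, Rational(-4813, 4)), Add(-9488, -16275))), Rational(1, 2)) = Pow(Add(-106, Mul(Rational(92035, 4), -25763)), Rational(1, 2)) = Pow(Add(-106, Rational(-2371097705, 4)), Rational(1, 2)) = Pow(Rational(-2371098129, 4), Rational(1, 2)) = Mul(Rational(1, 2), I, Pow(2371098129, Rational(1, 2)))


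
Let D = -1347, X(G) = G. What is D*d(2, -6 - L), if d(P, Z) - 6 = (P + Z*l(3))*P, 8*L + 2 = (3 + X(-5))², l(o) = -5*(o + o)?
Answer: -518595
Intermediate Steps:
l(o) = -10*o
L = ¼ (L = -¼ + (3 - 5)²/8 = -¼ + (⅛)*(-2)² = -¼ + (⅛)*4 = -¼ + ½ = ¼ ≈ 0.25000)
d(P, Z) = 6 + P*(P - 30*Z) (d(P, Z) = 6 + (P + Z*(-10*3))*P = 6 + (P + Z*(-30))*P = 6 + (P - 30*Z)*P = 6 + P*(P - 30*Z))
D*d(2, -6 - L) = -1347*(6 + 2² - 30*2*(-6 - 1*¼)) = -1347*(6 + 4 - 30*2*(-6 - ¼)) = -1347*(6 + 4 - 30*2*(-25/4)) = -1347*(6 + 4 + 375) = -1347*385 = -518595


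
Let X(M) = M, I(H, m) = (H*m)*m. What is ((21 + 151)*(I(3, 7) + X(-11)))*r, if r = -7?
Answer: -163744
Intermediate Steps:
I(H, m) = H*m²
((21 + 151)*(I(3, 7) + X(-11)))*r = ((21 + 151)*(3*7² - 11))*(-7) = (172*(3*49 - 11))*(-7) = (172*(147 - 11))*(-7) = (172*136)*(-7) = 23392*(-7) = -163744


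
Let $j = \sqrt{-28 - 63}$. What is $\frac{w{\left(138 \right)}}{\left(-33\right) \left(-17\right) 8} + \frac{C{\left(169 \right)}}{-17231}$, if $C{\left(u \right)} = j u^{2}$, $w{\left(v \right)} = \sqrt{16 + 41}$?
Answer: $\frac{\sqrt{57}}{4488} - \frac{28561 i \sqrt{91}}{17231} \approx 0.0016822 - 15.812 i$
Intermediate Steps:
$j = i \sqrt{91}$ ($j = \sqrt{-91} = i \sqrt{91} \approx 9.5394 i$)
$w{\left(v \right)} = \sqrt{57}$
$C{\left(u \right)} = i \sqrt{91} u^{2}$
$\frac{w{\left(138 \right)}}{\left(-33\right) \left(-17\right) 8} + \frac{C{\left(169 \right)}}{-17231} = \frac{\sqrt{57}}{\left(-33\right) \left(-17\right) 8} + \frac{i \sqrt{91} \cdot 169^{2}}{-17231} = \frac{\sqrt{57}}{561 \cdot 8} + i \sqrt{91} \cdot 28561 \left(- \frac{1}{17231}\right) = \frac{\sqrt{57}}{4488} + 28561 i \sqrt{91} \left(- \frac{1}{17231}\right) = \sqrt{57} \cdot \frac{1}{4488} - \frac{28561 i \sqrt{91}}{17231} = \frac{\sqrt{57}}{4488} - \frac{28561 i \sqrt{91}}{17231}$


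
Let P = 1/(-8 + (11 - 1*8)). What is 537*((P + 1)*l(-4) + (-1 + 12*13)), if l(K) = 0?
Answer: 83235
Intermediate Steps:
P = -⅕ (P = 1/(-8 + (11 - 8)) = 1/(-8 + 3) = 1/(-5) = -⅕ ≈ -0.20000)
537*((P + 1)*l(-4) + (-1 + 12*13)) = 537*((-⅕ + 1)*0 + (-1 + 12*13)) = 537*((⅘)*0 + (-1 + 156)) = 537*(0 + 155) = 537*155 = 83235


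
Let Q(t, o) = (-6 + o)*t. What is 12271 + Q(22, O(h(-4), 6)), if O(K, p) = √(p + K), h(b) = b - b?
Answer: 12139 + 22*√6 ≈ 12193.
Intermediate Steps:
h(b) = 0
O(K, p) = √(K + p)
Q(t, o) = t*(-6 + o)
12271 + Q(22, O(h(-4), 6)) = 12271 + 22*(-6 + √(0 + 6)) = 12271 + 22*(-6 + √6) = 12271 + (-132 + 22*√6) = 12139 + 22*√6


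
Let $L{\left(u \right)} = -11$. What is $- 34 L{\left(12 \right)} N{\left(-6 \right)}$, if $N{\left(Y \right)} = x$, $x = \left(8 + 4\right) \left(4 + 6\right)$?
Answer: $44880$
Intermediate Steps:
$x = 120$ ($x = 12 \cdot 10 = 120$)
$N{\left(Y \right)} = 120$
$- 34 L{\left(12 \right)} N{\left(-6 \right)} = \left(-34\right) \left(-11\right) 120 = 374 \cdot 120 = 44880$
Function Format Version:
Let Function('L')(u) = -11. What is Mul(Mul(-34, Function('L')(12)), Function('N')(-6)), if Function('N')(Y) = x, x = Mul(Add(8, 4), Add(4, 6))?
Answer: 44880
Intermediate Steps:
x = 120 (x = Mul(12, 10) = 120)
Function('N')(Y) = 120
Mul(Mul(-34, Function('L')(12)), Function('N')(-6)) = Mul(Mul(-34, -11), 120) = Mul(374, 120) = 44880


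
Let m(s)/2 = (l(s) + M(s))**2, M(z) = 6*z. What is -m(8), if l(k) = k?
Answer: -6272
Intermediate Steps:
m(s) = 98*s**2 (m(s) = 2*(s + 6*s)**2 = 2*(7*s)**2 = 2*(49*s**2) = 98*s**2)
-m(8) = -98*8**2 = -98*64 = -1*6272 = -6272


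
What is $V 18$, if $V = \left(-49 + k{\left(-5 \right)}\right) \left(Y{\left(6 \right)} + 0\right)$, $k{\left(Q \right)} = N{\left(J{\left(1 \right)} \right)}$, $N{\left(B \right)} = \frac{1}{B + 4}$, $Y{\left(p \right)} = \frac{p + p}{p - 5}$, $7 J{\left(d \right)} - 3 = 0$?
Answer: $- \frac{326592}{31} \approx -10535.0$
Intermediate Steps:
$J{\left(d \right)} = \frac{3}{7}$ ($J{\left(d \right)} = \frac{3}{7} + \frac{1}{7} \cdot 0 = \frac{3}{7} + 0 = \frac{3}{7}$)
$Y{\left(p \right)} = \frac{2 p}{-5 + p}$
$N{\left(B \right)} = \frac{1}{4 + B}$
$k{\left(Q \right)} = \frac{7}{31}$ ($k{\left(Q \right)} = \frac{1}{4 + \frac{3}{7}} = \frac{1}{\frac{31}{7}} = \frac{7}{31}$)
$V = - \frac{18144}{31}$ ($V = \left(-49 + \frac{7}{31}\right) \left(2 \cdot 6 \frac{1}{-5 + 6} + 0\right) = - \frac{1512 \left(2 \cdot 6 \cdot 1^{-1} + 0\right)}{31} = - \frac{1512 \left(2 \cdot 6 \cdot 1 + 0\right)}{31} = - \frac{1512 \left(12 + 0\right)}{31} = \left(- \frac{1512}{31}\right) 12 = - \frac{18144}{31} \approx -585.29$)
$V 18 = \left(- \frac{18144}{31}\right) 18 = - \frac{326592}{31}$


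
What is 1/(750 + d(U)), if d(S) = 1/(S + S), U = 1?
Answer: 2/1501 ≈ 0.0013324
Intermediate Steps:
d(S) = 1/(2*S)
1/(750 + d(U)) = 1/(750 + (½)/1) = 1/(750 + (½)*1) = 1/(750 + ½) = 1/(1501/2) = 2/1501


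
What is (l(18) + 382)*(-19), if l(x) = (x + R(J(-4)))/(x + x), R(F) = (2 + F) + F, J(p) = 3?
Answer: -130891/18 ≈ -7271.7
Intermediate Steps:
R(F) = 2 + 2*F
l(x) = (8 + x)/(2*x) (l(x) = (x + (2 + 2*3))/(x + x) = (x + (2 + 6))/((2*x)) = (x + 8)*(1/(2*x)) = (8 + x)*(1/(2*x)) = (8 + x)/(2*x))
(l(18) + 382)*(-19) = ((1/2)*(8 + 18)/18 + 382)*(-19) = ((1/2)*(1/18)*26 + 382)*(-19) = (13/18 + 382)*(-19) = (6889/18)*(-19) = -130891/18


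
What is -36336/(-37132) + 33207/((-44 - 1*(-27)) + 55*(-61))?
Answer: -92543111/10434092 ≈ -8.8693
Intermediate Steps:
-36336/(-37132) + 33207/((-44 - 1*(-27)) + 55*(-61)) = -36336*(-1/37132) + 33207/((-44 + 27) - 3355) = 9084/9283 + 33207/(-17 - 3355) = 9084/9283 + 33207/(-3372) = 9084/9283 + 33207*(-1/3372) = 9084/9283 - 11069/1124 = -92543111/10434092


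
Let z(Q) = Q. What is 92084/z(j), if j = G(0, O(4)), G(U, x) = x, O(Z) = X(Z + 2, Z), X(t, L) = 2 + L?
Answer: 46042/3 ≈ 15347.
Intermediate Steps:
O(Z) = 2 + Z
j = 6 (j = 2 + 4 = 6)
92084/z(j) = 92084/6 = 92084*(⅙) = 46042/3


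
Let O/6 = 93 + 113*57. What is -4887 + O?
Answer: 34317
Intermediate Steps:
O = 39204 (O = 6*(93 + 113*57) = 6*(93 + 6441) = 6*6534 = 39204)
-4887 + O = -4887 + 39204 = 34317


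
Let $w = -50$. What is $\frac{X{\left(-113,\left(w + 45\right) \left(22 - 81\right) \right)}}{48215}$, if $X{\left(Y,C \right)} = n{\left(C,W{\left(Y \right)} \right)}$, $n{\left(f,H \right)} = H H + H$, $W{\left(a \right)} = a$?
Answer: $\frac{12656}{48215} \approx 0.26249$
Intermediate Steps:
$n{\left(f,H \right)} = H + H^{2}$ ($n{\left(f,H \right)} = H^{2} + H = H + H^{2}$)
$X{\left(Y,C \right)} = Y \left(1 + Y\right)$
$\frac{X{\left(-113,\left(w + 45\right) \left(22 - 81\right) \right)}}{48215} = \frac{\left(-113\right) \left(1 - 113\right)}{48215} = \left(-113\right) \left(-112\right) \frac{1}{48215} = 12656 \cdot \frac{1}{48215} = \frac{12656}{48215}$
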